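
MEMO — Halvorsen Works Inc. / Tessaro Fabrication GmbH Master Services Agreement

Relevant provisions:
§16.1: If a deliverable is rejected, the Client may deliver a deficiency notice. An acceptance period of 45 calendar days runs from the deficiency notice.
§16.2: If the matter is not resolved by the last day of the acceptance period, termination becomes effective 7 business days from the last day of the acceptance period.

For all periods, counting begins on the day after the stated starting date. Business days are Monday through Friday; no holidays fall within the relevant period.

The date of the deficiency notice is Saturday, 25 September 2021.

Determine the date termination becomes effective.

The last day of the acceptance period: 45 calendar days after 25 September 2021 is 9 November 2021.
From Tuesday, 9 November 2021, 7 business days (Nov 10, Nov 11, Nov 12, Nov 15, Nov 16, Nov 17, Nov 18, skipping weekends) brings us to Thursday, 18 November 2021, which is the date termination becomes effective.

18 November 2021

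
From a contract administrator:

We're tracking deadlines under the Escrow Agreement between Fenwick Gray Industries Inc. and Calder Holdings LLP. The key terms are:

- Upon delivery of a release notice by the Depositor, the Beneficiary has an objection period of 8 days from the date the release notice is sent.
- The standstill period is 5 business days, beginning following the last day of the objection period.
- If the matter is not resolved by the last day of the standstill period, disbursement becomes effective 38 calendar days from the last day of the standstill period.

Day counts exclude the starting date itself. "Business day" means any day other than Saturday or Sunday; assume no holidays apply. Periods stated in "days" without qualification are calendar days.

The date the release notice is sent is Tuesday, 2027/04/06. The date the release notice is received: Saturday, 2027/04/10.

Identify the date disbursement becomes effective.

The last day of the objection period: 8 calendar days after 2027/04/06 is 2027/04/14.
From Wednesday, 2027/04/14, 5 business days (Apr 15, Apr 16, Apr 19, Apr 20, Apr 21, skipping weekends) brings us to Wednesday, 2027/04/21, which is the last day of the standstill period.
The date disbursement becomes effective: 38 calendar days after 2027/04/21 is 2027/05/29.

2027/05/29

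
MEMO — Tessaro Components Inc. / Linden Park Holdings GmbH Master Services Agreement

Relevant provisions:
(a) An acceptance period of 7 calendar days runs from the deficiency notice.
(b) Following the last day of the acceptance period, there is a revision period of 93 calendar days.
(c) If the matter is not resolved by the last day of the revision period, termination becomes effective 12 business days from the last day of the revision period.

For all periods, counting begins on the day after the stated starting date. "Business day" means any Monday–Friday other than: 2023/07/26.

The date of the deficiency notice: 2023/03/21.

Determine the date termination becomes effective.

The last day of the acceptance period: 2023/03/21 + 7 days = 2023/03/28.
The last day of the revision period: 2023/03/28 + 93 days = 2023/06/29.
The date termination becomes effective: 12 business days after Thursday, 2023/06/29, skipping weekends — Jun 30, Jul 3, Jul 4, Jul 5, …, Jul 13, Jul 14, Jul 17 — lands on Monday, 2023/07/17.

2023/07/17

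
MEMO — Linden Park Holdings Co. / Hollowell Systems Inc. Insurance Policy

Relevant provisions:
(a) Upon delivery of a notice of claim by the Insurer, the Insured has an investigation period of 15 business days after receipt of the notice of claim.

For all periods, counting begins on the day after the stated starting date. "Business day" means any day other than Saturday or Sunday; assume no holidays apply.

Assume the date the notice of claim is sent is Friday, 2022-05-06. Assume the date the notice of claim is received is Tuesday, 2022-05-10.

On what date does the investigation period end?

The last day of the investigation period: counting 15 business days from Tuesday, 2022-05-10 (May 11, May 12, May 13, May 16, …, May 27, May 30, May 31, skipping weekends) reaches Tuesday, 2022-05-31.

2022-05-31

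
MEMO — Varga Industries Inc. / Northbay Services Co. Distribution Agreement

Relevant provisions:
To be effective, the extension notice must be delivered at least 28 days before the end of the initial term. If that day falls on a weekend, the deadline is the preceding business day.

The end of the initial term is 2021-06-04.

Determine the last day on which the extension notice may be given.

2021-05-07

2021-06-04 minus 28 days is 2021-05-07. That is a Friday, so no adjustment is needed.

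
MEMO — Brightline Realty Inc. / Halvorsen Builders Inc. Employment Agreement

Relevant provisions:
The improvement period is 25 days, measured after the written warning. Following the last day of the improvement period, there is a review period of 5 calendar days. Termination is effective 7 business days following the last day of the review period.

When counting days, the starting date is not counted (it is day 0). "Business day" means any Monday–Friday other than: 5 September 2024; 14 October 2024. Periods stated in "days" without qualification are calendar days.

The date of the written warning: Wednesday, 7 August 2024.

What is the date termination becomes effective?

Adding 25 calendar days to 7 August 2024 gives 1 September 2024, which is the last day of the improvement period.
Adding 5 calendar days to 1 September 2024 gives 6 September 2024, which is the last day of the review period.
From Friday, 6 September 2024, 7 business days (Sep 9, Sep 10, Sep 11, Sep 12, Sep 13, Sep 16, Sep 17, skipping weekends) brings us to Tuesday, 17 September 2024, which is the date termination becomes effective.

17 September 2024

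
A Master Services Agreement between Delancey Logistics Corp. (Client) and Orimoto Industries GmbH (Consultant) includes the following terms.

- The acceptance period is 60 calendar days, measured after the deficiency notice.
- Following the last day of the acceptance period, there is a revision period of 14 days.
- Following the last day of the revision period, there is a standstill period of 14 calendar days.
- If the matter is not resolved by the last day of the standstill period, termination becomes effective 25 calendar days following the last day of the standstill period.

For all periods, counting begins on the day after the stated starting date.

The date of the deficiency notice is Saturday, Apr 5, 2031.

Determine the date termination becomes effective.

The last day of the acceptance period: 60 calendar days after Apr 5, 2031 is Jun 4, 2031.
The last day of the revision period: 14 calendar days after Jun 4, 2031 is Jun 18, 2031.
The last day of the standstill period: Jun 18, 2031 + 14 days = Jul 2, 2031.
Adding 25 calendar days to Jul 2, 2031 gives Jul 27, 2031, which is the date termination becomes effective.

Jul 27, 2031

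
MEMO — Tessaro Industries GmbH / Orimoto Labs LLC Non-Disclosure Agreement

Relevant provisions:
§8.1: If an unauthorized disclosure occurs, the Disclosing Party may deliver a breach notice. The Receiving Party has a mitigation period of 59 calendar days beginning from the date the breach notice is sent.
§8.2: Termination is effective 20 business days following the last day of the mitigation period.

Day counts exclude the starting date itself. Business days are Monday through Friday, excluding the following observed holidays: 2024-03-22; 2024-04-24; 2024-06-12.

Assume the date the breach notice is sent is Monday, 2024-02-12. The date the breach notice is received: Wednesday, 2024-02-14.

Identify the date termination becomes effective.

2024-05-10

The last day of the mitigation period: 2024-02-12 + 59 days = 2024-04-11.
The date termination becomes effective: counting 20 business days from Thursday, 2024-04-11 (Apr 12, Apr 15, Apr 16, Apr 17, …, May 8, May 9, May 10, skipping weekends and the listed holiday on Apr 24) reaches Friday, 2024-05-10.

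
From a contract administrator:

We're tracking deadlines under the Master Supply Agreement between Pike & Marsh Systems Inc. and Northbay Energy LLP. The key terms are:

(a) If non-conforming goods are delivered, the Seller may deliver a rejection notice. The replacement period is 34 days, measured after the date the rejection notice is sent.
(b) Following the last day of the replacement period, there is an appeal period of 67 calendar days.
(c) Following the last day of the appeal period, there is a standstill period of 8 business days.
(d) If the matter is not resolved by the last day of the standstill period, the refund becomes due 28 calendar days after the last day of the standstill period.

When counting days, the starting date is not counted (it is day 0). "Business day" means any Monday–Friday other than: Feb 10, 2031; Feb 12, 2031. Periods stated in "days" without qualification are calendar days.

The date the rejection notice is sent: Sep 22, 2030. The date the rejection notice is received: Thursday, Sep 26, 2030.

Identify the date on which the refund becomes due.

Adding 34 calendar days to Sep 22, 2030 gives Oct 26, 2030, which is the last day of the replacement period.
The last day of the appeal period: 67 calendar days after Oct 26, 2030 is Jan 1, 2031.
The last day of the standstill period: 8 business days after Wednesday, Jan 1, 2031, skipping weekends — Jan 2, Jan 3, Jan 6, Jan 7, Jan 8, Jan 9, Jan 10, Jan 13 — lands on Monday, Jan 13, 2031.
Adding 28 calendar days to Jan 13, 2031 gives Feb 10, 2031, which is the date on which the refund becomes due.

Feb 10, 2031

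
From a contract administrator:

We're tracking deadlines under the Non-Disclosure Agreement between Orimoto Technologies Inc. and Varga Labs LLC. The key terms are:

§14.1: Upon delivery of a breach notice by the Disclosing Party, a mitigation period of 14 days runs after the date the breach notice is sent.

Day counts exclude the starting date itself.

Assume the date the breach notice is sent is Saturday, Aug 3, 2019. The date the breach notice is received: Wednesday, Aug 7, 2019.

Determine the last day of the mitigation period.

Aug 17, 2019

Adding 14 calendar days to Aug 3, 2019 gives Aug 17, 2019, which is the last day of the mitigation period.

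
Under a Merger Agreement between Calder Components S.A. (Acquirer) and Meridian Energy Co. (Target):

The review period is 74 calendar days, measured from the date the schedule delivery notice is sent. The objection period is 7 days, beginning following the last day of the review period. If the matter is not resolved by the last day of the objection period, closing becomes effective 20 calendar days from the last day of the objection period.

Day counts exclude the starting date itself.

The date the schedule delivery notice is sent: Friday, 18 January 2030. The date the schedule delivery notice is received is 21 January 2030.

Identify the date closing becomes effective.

29 April 2030

The last day of the review period: 18 January 2030 + 74 days = 2 April 2030.
The last day of the objection period: 7 calendar days after 2 April 2030 is 9 April 2030.
The date closing becomes effective: 9 April 2030 + 20 days = 29 April 2030.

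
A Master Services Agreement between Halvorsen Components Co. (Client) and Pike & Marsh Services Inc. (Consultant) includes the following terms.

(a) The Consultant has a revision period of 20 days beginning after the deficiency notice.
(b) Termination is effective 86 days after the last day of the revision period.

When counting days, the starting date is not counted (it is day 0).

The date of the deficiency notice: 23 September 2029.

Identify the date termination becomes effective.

7 January 2030

The last day of the revision period: 23 September 2029 + 20 days = 13 October 2029.
Adding 86 calendar days to 13 October 2029 gives 7 January 2030, which is the date termination becomes effective.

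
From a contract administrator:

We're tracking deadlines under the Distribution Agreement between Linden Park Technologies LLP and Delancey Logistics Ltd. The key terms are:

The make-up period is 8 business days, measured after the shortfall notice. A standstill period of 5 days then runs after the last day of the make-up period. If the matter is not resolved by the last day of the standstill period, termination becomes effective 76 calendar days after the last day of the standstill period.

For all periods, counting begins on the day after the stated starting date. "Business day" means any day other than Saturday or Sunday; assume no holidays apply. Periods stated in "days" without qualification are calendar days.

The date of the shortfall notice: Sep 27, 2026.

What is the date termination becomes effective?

From Sunday, Sep 27, 2026, 8 business days (Sep 28, Sep 29, Sep 30, Oct 1, Oct 2, Oct 5, Oct 6, Oct 7, skipping weekends) brings us to Wednesday, Oct 7, 2026, which is the last day of the make-up period.
The last day of the standstill period: 5 calendar days after Oct 7, 2026 is Oct 12, 2026.
Adding 76 calendar days to Oct 12, 2026 gives Dec 27, 2026, which is the date termination becomes effective.

Dec 27, 2026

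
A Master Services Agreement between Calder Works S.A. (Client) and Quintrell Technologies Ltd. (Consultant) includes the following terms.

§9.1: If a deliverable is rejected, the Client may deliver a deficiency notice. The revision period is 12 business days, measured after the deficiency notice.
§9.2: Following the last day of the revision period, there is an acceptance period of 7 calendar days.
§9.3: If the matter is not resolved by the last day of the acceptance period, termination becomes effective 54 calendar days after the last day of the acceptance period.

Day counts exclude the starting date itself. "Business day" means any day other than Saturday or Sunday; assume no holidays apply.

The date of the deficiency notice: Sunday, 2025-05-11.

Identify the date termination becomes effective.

The last day of the revision period: 12 business days after Sunday, 2025-05-11, skipping weekends — May 12, May 13, May 14, May 15, …, May 23, May 26, May 27 — lands on Tuesday, 2025-05-27.
Adding 7 calendar days to 2025-05-27 gives 2025-06-03, which is the last day of the acceptance period.
The date termination becomes effective: 2025-06-03 + 54 days = 2025-07-27.

2025-07-27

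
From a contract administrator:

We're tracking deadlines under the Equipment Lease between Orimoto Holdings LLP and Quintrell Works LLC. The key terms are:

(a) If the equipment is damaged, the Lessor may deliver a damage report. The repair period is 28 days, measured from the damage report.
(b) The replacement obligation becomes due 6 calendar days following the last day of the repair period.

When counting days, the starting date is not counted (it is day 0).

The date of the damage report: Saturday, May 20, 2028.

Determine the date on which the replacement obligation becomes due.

The last day of the repair period: 28 calendar days after May 20, 2028 is June 17, 2028.
Adding 6 calendar days to June 17, 2028 gives June 23, 2028, which is the date on which the replacement obligation becomes due.

June 23, 2028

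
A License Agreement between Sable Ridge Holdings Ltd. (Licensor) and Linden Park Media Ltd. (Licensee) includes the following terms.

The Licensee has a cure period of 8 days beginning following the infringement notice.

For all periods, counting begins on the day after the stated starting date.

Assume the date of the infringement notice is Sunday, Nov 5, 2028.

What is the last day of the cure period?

Nov 13, 2028

The last day of the cure period: Nov 5, 2028 + 8 days = Nov 13, 2028.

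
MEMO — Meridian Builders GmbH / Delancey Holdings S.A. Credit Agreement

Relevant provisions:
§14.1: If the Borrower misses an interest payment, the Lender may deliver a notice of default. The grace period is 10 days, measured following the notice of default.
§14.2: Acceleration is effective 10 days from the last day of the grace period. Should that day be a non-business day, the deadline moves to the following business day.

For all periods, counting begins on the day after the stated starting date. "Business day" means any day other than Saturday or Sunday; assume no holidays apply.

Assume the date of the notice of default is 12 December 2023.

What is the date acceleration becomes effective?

1 January 2024

The last day of the grace period: 12 December 2023 + 10 days = 22 December 2023.
Adding 10 calendar days to 22 December 2023 gives 1 January 2024, which is the date acceleration becomes effective. 1 January 2024 is a Monday, so no roll-forward applies.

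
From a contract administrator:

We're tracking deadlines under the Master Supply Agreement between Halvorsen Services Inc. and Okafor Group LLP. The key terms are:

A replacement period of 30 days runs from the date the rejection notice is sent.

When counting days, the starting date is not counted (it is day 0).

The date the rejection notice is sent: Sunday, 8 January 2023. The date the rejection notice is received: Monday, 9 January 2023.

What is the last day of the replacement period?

The last day of the replacement period: 8 January 2023 + 30 days = 7 February 2023.

7 February 2023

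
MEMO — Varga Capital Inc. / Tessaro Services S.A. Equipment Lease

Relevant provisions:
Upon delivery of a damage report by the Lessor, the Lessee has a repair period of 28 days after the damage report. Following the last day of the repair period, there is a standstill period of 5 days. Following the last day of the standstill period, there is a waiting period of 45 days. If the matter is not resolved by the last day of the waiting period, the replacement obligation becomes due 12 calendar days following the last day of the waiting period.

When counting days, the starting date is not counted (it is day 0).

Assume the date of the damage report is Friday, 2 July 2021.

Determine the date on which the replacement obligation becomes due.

30 September 2021

Adding 28 calendar days to 2 July 2021 gives 30 July 2021, which is the last day of the repair period.
The last day of the standstill period: 30 July 2021 + 5 days = 4 August 2021.
The last day of the waiting period: 4 August 2021 + 45 days = 18 September 2021.
The date on which the replacement obligation becomes due: 12 calendar days after 18 September 2021 is 30 September 2021.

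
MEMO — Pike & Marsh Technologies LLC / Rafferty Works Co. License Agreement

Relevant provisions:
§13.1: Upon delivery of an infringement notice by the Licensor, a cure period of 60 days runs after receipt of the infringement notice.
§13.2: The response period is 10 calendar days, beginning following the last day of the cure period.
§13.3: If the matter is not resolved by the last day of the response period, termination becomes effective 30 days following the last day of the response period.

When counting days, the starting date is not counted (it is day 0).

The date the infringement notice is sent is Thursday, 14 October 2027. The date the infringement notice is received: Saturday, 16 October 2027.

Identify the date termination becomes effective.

The last day of the cure period: 60 calendar days after 16 October 2027 is 15 December 2027.
The last day of the response period: 10 calendar days after 15 December 2027 is 25 December 2027.
Adding 30 calendar days to 25 December 2027 gives 24 January 2028, which is the date termination becomes effective.

24 January 2028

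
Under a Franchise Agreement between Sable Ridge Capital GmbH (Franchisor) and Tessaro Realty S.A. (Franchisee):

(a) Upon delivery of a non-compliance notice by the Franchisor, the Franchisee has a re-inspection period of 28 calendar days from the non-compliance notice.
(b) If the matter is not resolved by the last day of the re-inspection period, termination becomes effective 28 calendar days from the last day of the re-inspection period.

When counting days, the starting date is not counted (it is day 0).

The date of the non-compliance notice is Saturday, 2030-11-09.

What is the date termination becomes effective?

Adding 28 calendar days to 2030-11-09 gives 2030-12-07, which is the last day of the re-inspection period.
The date termination becomes effective: 2030-12-07 + 28 days = 2031-01-04.

2031-01-04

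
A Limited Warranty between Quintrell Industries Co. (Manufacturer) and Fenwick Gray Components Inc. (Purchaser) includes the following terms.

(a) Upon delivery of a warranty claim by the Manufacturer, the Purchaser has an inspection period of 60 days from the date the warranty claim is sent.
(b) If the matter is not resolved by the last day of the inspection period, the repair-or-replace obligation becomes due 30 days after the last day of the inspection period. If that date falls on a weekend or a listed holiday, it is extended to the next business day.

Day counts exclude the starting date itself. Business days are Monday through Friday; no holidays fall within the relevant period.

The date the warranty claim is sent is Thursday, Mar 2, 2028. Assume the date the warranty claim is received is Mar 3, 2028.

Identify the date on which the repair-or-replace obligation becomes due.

The last day of the inspection period: 60 calendar days after Mar 2, 2028 is May 1, 2028.
Adding 30 calendar days to May 1, 2028 gives May 31, 2028, which is the date on which the repair-or-replace obligation becomes due. May 31, 2028 is a Wednesday, so no roll-forward applies.

May 31, 2028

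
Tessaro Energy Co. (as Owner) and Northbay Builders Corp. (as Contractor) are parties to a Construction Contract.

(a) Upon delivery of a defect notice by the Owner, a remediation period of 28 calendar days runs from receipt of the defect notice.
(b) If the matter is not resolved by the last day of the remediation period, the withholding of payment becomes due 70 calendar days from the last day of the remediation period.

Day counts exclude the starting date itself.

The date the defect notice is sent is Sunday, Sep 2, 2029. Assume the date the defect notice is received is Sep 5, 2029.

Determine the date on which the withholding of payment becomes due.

Dec 12, 2029

The last day of the remediation period: Sep 5, 2029 + 28 days = Oct 3, 2029.
Adding 70 calendar days to Oct 3, 2029 gives Dec 12, 2029, which is the date on which the withholding of payment becomes due.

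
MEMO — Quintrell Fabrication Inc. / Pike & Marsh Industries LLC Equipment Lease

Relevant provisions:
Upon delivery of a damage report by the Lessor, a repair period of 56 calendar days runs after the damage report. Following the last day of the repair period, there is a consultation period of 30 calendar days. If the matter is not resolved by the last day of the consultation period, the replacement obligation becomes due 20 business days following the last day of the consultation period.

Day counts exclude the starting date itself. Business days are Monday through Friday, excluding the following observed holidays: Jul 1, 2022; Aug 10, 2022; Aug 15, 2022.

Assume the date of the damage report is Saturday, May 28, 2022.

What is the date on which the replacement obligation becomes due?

The last day of the repair period: May 28, 2022 + 56 days = Jul 23, 2022.
The last day of the consultation period: 30 calendar days after Jul 23, 2022 is Aug 22, 2022.
From Monday, Aug 22, 2022, 20 business days (Aug 23, Aug 24, Aug 25, Aug 26, …, Sep 15, Sep 16, Sep 19, skipping weekends) brings us to Monday, Sep 19, 2022, which is the date on which the replacement obligation becomes due.

Sep 19, 2022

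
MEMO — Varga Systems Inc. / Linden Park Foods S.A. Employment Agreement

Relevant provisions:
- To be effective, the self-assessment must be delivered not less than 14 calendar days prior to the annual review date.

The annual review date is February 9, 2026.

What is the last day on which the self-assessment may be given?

Counting back 14 calendar days from February 9, 2026 gives January 26, 2026.

January 26, 2026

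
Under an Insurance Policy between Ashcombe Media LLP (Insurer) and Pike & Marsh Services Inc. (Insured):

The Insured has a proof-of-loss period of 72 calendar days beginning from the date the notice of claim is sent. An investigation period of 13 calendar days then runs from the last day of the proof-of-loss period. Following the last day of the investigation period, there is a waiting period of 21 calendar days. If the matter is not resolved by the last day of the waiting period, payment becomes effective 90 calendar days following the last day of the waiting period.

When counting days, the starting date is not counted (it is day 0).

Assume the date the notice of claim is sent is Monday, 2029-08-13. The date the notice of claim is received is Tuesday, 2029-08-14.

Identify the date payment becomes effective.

2030-02-25

Adding 72 calendar days to 2029-08-13 gives 2029-10-24, which is the last day of the proof-of-loss period.
The last day of the investigation period: 13 calendar days after 2029-10-24 is 2029-11-06.
Adding 21 calendar days to 2029-11-06 gives 2029-11-27, which is the last day of the waiting period.
The date payment becomes effective: 90 calendar days after 2029-11-27 is 2030-02-25.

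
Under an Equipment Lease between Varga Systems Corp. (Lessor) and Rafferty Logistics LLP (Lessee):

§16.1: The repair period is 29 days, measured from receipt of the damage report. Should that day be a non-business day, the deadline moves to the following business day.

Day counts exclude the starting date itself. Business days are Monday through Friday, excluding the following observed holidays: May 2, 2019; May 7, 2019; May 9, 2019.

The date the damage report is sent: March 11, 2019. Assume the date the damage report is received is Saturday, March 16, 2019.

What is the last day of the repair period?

Adding 29 calendar days to March 16, 2019 gives April 14, 2019, which is the last day of the repair period. That falls on a Sunday, so it rolls to the next business day, Monday, April 15, 2019.

April 15, 2019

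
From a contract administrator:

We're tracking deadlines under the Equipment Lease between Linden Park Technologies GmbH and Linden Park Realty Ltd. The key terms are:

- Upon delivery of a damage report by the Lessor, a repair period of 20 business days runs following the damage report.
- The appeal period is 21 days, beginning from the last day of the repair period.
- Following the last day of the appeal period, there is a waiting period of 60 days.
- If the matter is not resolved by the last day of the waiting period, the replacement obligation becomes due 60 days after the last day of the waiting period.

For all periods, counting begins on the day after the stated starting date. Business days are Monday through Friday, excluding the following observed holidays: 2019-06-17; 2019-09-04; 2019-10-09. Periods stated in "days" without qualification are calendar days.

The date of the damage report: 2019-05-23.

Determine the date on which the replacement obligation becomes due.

From Thursday, 2019-05-23, 20 business days (May 24, May 27, May 28, May 29, …, Jun 19, Jun 20, Jun 21, skipping weekends and the listed holiday on Jun 17) brings us to Friday, 2019-06-21, which is the last day of the repair period.
The last day of the appeal period: 2019-06-21 + 21 days = 2019-07-12.
The last day of the waiting period: 2019-07-12 + 60 days = 2019-09-10.
The date on which the replacement obligation becomes due: 2019-09-10 + 60 days = 2019-11-09.

2019-11-09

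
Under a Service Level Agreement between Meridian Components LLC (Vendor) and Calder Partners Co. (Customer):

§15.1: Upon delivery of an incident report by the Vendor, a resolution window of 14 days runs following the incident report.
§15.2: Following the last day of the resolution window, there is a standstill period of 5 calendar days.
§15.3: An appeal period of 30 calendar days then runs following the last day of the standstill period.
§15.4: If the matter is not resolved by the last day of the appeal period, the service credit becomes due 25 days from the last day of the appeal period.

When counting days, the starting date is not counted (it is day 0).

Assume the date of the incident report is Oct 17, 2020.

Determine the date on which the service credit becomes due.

Dec 30, 2020

Adding 14 calendar days to Oct 17, 2020 gives Oct 31, 2020, which is the last day of the resolution window.
The last day of the standstill period: 5 calendar days after Oct 31, 2020 is Nov 5, 2020.
Adding 30 calendar days to Nov 5, 2020 gives Dec 5, 2020, which is the last day of the appeal period.
The date on which the service credit becomes due: 25 calendar days after Dec 5, 2020 is Dec 30, 2020.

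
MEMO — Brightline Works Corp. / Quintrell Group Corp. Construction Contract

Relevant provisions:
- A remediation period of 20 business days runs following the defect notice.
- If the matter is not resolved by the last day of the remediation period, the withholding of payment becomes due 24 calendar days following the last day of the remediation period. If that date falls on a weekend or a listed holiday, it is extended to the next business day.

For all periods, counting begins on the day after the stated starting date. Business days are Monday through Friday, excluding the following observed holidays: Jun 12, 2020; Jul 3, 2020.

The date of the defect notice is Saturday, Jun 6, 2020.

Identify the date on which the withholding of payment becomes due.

From Saturday, Jun 6, 2020, 20 business days (Jun 8, Jun 9, Jun 10, Jun 11, …, Jul 2, Jul 6, Jul 7, skipping weekends and the listed holidays on Jun 12, Jul 3) brings us to Tuesday, Jul 7, 2020, which is the last day of the remediation period.
Adding 24 calendar days to Jul 7, 2020 gives Jul 31, 2020, which is the date on which the withholding of payment becomes due. Jul 31, 2020 is a Friday and is not a listed holiday, so no roll-forward applies.

Jul 31, 2020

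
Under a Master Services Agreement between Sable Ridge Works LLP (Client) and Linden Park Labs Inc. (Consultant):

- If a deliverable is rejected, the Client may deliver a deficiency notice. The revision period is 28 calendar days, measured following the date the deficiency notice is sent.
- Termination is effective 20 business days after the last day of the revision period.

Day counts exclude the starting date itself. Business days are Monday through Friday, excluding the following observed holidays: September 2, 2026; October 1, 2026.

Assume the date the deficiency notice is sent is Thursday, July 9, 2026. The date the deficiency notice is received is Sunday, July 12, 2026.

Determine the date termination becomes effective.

September 4, 2026

Adding 28 calendar days to July 9, 2026 gives August 6, 2026, which is the last day of the revision period.
The date termination becomes effective: counting 20 business days from Thursday, August 6, 2026 (Aug 7, Aug 10, Aug 11, Aug 12, …, Sep 1, Sep 3, Sep 4, skipping weekends and the listed holiday on Sep 2) reaches Friday, September 4, 2026.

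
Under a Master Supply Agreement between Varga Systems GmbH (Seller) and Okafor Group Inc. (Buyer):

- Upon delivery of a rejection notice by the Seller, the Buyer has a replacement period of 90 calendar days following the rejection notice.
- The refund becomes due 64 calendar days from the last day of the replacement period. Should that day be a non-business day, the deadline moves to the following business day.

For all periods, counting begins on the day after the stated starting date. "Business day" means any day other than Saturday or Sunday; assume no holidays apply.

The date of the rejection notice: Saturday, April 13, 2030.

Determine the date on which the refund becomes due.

September 16, 2030

The last day of the replacement period: April 13, 2030 + 90 days = July 12, 2030.
The date on which the refund becomes due: July 12, 2030 + 64 days = September 14, 2030. That falls on a Saturday, so it rolls to the next business day, Monday, September 16, 2030.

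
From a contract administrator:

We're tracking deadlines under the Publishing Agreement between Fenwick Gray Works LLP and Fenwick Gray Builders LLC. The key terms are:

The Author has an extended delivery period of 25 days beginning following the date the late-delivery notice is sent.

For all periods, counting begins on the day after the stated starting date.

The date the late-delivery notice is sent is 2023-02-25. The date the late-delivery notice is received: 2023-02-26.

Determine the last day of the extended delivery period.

2023-03-22

Adding 25 calendar days to 2023-02-25 gives 2023-03-22, which is the last day of the extended delivery period.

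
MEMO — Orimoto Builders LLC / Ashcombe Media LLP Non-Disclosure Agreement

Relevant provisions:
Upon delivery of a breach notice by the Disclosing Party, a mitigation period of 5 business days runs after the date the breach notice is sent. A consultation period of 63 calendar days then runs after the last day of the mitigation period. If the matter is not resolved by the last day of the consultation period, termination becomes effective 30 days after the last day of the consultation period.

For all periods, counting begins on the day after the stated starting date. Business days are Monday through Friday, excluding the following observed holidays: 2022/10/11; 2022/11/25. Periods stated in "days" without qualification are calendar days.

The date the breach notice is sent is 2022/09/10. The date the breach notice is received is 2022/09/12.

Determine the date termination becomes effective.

2022/12/18

The last day of the mitigation period: 5 business days after Saturday, 2022/09/10, skipping weekends — Sep 12, Sep 13, Sep 14, Sep 15, Sep 16 — lands on Friday, 2022/09/16.
Adding 63 calendar days to 2022/09/16 gives 2022/11/18, which is the last day of the consultation period.
Adding 30 calendar days to 2022/11/18 gives 2022/12/18, which is the date termination becomes effective.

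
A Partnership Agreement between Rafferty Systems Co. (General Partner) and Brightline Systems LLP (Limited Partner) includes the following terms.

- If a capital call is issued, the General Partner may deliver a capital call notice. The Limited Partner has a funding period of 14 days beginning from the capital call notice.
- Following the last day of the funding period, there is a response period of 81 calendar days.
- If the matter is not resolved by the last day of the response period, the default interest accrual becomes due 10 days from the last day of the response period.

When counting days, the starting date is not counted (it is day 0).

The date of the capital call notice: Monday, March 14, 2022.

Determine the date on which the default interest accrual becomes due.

June 27, 2022

The last day of the funding period: March 14, 2022 + 14 days = March 28, 2022.
The last day of the response period: 81 calendar days after March 28, 2022 is June 17, 2022.
Adding 10 calendar days to June 17, 2022 gives June 27, 2022, which is the date on which the default interest accrual becomes due.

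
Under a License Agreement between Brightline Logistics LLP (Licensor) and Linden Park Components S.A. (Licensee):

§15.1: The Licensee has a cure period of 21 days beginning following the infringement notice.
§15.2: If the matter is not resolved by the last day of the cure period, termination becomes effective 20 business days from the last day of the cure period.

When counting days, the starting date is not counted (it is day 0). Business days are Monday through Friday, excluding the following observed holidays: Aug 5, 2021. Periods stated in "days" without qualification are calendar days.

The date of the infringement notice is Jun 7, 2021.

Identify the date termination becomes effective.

The last day of the cure period: 21 calendar days after Jun 7, 2021 is Jun 28, 2021.
The date termination becomes effective: 20 business days after Monday, Jun 28, 2021, skipping weekends — Jun 29, Jun 30, Jul 1, Jul 2, …, Jul 22, Jul 23, Jul 26 — lands on Monday, Jul 26, 2021.

Jul 26, 2021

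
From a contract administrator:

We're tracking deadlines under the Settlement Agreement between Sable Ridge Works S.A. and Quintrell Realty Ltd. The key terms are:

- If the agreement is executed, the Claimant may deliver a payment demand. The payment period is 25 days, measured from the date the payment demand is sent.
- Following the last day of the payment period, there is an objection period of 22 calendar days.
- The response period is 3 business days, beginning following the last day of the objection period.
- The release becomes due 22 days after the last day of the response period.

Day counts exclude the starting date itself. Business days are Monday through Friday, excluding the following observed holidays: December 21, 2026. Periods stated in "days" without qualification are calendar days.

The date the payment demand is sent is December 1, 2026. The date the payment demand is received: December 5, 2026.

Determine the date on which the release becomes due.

The last day of the payment period: 25 calendar days after December 1, 2026 is December 26, 2026.
The last day of the objection period: 22 calendar days after December 26, 2026 is January 17, 2027.
The last day of the response period: counting 3 business days from Sunday, January 17, 2027 (Jan 18, Jan 19, Jan 20, skipping weekends) reaches Wednesday, January 20, 2027.
The date on which the release becomes due: January 20, 2027 + 22 days = February 11, 2027.

February 11, 2027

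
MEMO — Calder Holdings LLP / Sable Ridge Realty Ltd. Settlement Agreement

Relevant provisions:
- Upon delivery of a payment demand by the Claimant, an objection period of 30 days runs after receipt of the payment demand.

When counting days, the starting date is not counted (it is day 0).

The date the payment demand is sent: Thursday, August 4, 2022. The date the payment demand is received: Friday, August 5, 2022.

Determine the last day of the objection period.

Adding 30 calendar days to August 5, 2022 gives September 4, 2022, which is the last day of the objection period.

September 4, 2022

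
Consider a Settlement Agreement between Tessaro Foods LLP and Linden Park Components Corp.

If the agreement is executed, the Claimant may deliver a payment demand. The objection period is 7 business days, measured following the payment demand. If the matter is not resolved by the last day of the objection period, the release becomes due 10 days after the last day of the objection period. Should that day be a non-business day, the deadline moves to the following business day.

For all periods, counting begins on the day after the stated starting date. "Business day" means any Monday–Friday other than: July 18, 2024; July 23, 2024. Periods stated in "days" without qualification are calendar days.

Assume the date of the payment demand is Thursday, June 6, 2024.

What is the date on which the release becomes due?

June 27, 2024

The last day of the objection period: counting 7 business days from Thursday, June 6, 2024 (Jun 7, Jun 10, Jun 11, Jun 12, Jun 13, Jun 14, Jun 17, skipping weekends) reaches Monday, June 17, 2024.
Adding 10 calendar days to June 17, 2024 gives June 27, 2024, which is the date on which the release becomes due. June 27, 2024 is a Thursday and is not a listed holiday, so no roll-forward applies.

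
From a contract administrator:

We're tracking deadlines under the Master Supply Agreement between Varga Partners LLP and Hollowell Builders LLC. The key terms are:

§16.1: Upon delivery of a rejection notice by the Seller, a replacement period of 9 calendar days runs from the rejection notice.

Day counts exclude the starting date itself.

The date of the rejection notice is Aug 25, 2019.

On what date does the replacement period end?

Adding 9 calendar days to Aug 25, 2019 gives Sep 3, 2019, which is the last day of the replacement period.

Sep 3, 2019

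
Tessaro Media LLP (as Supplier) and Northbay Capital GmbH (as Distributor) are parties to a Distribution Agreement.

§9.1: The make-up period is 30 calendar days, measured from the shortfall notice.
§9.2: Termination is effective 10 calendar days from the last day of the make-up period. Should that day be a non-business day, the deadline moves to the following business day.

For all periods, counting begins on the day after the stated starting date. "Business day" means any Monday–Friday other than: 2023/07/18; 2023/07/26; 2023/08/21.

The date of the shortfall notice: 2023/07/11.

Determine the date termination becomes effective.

The last day of the make-up period: 30 calendar days after 2023/07/11 is 2023/08/10.
The date termination becomes effective: 2023/08/10 + 10 days = 2023/08/20. That falls on a Sunday, so it rolls to the next business day, Tuesday, 2023/08/22.

2023/08/22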